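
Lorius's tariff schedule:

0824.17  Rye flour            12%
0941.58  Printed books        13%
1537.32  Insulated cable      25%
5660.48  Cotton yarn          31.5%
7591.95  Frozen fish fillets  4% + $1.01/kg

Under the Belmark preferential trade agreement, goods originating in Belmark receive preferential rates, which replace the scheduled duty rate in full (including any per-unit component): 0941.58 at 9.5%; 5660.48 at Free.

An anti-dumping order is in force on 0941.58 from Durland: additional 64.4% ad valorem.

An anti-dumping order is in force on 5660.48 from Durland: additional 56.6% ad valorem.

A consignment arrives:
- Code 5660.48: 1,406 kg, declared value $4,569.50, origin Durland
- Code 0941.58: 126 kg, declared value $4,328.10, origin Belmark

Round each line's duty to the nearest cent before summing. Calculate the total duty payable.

$4,436.90

Line 1 (5660.48, Durland, 1,406 kg, $4,569.50):
Base rate for 5660.48 is 31.5%.
5660.48 has an FTA preferential rate, but origin Durland is not Belmark; base rate stands.
Additional duty on 5660.48 from Durland: +56.6%. Applied ad valorem rate: 31.5% + 56.6% = 88.1%.
Duty = $4,569.50 × 88.1% = $4,025.73.
Line 2 (0941.58, Belmark, 126 kg, $4,328.10):
Base rate for 0941.58 is 13%.
Origin Belmark qualifies under the Lorius–Belmark agreement and 0941.58 is covered: preferential rate 9.5% applies instead.
The additional-duty order on 0941.58 targets Durland, not Belmark; it does not apply.
Duty = $4,328.10 × 9.5% = $411.17.
Total = $4,025.73 + $411.17 = $4,436.90.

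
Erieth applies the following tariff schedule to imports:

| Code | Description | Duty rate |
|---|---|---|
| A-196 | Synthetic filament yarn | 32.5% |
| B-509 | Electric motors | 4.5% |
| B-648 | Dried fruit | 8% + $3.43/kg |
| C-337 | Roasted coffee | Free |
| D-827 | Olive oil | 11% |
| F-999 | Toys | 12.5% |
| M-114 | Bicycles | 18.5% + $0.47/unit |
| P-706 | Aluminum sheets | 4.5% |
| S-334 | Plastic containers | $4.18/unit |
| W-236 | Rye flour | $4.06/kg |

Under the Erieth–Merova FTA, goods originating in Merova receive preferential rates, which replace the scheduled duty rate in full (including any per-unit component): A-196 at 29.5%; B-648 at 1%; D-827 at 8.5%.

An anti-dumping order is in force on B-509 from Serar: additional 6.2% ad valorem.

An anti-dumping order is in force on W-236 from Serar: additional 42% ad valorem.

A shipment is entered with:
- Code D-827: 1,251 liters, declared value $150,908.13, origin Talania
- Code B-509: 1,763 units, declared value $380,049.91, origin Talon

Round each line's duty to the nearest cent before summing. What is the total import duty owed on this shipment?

$33,702.14

Line 1 (D-827, Talania, 1,251 liters, $150,908.13):
Base rate for D-827 is 11%.
D-827 has an FTA preferential rate, but origin Talania is not Merova; base rate stands.
Duty = $150,908.13 × 11% = $16,599.89.
Line 2 (B-509, Talon, 1,763 units, $380,049.91):
Base rate for B-509 is 4.5%.
The additional-duty order on B-509 targets Serar, not Talon; it does not apply.
Duty = $380,049.91 × 4.5% = $17,102.25.
Total = $16,599.89 + $17,102.25 = $33,702.14.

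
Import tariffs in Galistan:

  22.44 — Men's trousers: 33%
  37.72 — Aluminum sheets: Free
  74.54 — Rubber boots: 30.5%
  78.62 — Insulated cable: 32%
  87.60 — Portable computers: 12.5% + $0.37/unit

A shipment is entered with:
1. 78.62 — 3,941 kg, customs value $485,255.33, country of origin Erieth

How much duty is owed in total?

$155,281.71

Line 1 (78.62, Erieth, 3,941 kg, $485,255.33):
Base rate for 78.62 is 32%.
Duty = $485,255.33 × 32% = $155,281.71.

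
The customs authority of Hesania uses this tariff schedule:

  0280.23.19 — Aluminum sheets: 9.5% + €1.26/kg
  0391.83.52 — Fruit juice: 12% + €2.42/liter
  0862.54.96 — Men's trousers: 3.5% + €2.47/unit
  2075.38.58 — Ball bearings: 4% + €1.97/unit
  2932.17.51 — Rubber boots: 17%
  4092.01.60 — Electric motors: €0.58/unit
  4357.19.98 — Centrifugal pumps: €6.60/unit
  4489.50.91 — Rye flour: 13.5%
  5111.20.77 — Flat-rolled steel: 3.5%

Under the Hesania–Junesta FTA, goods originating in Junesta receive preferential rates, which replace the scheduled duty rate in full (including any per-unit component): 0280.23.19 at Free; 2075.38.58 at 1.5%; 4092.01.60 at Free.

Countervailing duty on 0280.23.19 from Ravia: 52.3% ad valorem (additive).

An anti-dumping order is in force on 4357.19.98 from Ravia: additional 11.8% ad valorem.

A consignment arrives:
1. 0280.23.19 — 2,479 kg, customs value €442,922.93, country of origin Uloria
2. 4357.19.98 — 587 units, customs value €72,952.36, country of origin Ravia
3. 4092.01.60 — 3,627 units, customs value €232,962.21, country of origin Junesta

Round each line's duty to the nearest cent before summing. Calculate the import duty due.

€57,683.80

Line 1 (0280.23.19, Uloria, 2,479 kg, €442,922.93):
Base rate for 0280.23.19 is 9.5% + €1.26/kg.
0280.23.19 has an FTA preferential rate, but origin Uloria is not Junesta; base rate stands.
The additional-duty order on 0280.23.19 targets Ravia, not Uloria; it does not apply.
Duty = €442,922.93 × 9.5% + 2,479 × €1.26 = €45,201.22.
Line 2 (4357.19.98, Ravia, 587 units, €72,952.36):
Base rate for 4357.19.98 is €6.60/unit.
Additional duty on 4357.19.98 from Ravia: +11.8% ad valorem. Applied ad valorem rate = 11.8%.
Duty = €72,952.36 × 11.8% + 587 × €6.60 = €12,482.58.
Line 3 (4092.01.60, Junesta, 3,627 units, €232,962.21):
Base rate for 4092.01.60 is €0.58/unit.
Origin Junesta qualifies under the Hesania–Junesta agreement and 4092.01.60 is covered: preferential rate Free applies instead.
Duty = €232,962.21 × 0% = €0.00.
Total = €45,201.22 + €12,482.58 + €0.00 = €57,683.80.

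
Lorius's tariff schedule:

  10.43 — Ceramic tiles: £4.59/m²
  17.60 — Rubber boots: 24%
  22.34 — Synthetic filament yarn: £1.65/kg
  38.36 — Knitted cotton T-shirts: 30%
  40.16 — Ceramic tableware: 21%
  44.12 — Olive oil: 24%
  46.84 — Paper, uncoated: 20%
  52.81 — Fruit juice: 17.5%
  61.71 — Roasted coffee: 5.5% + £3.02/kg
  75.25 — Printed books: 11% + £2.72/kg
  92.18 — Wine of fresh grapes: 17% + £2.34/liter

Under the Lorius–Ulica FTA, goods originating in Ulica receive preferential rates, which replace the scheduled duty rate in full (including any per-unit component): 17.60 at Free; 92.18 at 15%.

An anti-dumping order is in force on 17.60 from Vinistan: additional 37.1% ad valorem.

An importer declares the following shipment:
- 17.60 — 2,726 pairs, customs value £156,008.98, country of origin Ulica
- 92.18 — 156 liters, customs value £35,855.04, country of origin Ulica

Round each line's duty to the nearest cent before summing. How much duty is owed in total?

£5,378.26

Line 1 (17.60, Ulica, 2,726 pairs, £156,008.98):
Base rate for 17.60 is 24%.
Origin Ulica qualifies under the Lorius–Ulica agreement and 17.60 is covered: preferential rate Free applies instead.
The additional-duty order on 17.60 targets Vinistan, not Ulica; it does not apply.
Duty = £156,008.98 × 0% = £0.00.
Line 2 (92.18, Ulica, 156 liters, £35,855.04):
Base rate for 92.18 is 17% + £2.34/liter.
Origin Ulica qualifies under the Lorius–Ulica agreement and 92.18 is covered: preferential rate 15% applies instead.
Duty = £35,855.04 × 15% = £5,378.26.
Total = £0.00 + £5,378.26 = £5,378.26.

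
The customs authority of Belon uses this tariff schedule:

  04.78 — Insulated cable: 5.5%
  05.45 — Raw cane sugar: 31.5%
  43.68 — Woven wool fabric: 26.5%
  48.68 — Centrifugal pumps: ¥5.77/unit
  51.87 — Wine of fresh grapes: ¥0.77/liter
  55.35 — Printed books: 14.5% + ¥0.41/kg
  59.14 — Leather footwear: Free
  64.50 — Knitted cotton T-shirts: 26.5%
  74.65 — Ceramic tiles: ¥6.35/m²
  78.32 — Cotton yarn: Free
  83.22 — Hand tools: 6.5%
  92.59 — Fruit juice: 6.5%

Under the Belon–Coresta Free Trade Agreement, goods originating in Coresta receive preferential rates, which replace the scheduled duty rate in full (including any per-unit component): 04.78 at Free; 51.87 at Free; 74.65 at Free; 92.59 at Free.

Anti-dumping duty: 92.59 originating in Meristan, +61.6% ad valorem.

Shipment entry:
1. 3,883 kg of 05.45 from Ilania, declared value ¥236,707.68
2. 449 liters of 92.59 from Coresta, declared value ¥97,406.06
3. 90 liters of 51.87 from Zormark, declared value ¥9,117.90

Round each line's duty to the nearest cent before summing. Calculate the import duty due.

Line 1 (05.45, Ilania, 3,883 kg, ¥236,707.68):
Base rate for 05.45 is 31.5%.
Duty = ¥236,707.68 × 31.5% = ¥74,562.92.
Line 2 (92.59, Coresta, 449 liters, ¥97,406.06):
Base rate for 92.59 is 6.5%.
Origin Coresta qualifies under the Belon–Coresta agreement and 92.59 is covered: preferential rate Free applies instead.
The additional-duty order on 92.59 targets Meristan, not Coresta; it does not apply.
Duty = ¥97,406.06 × 0% = ¥0.00.
Line 3 (51.87, Zormark, 90 liters, ¥9,117.90):
Base rate for 51.87 is ¥0.77/liter.
51.87 has an FTA preferential rate, but origin Zormark is not Coresta; base rate stands.
Duty = 90 × ¥0.77 = ¥69.30.
Total = ¥74,562.92 + ¥0.00 + ¥69.30 = ¥74,632.22.

¥74,632.22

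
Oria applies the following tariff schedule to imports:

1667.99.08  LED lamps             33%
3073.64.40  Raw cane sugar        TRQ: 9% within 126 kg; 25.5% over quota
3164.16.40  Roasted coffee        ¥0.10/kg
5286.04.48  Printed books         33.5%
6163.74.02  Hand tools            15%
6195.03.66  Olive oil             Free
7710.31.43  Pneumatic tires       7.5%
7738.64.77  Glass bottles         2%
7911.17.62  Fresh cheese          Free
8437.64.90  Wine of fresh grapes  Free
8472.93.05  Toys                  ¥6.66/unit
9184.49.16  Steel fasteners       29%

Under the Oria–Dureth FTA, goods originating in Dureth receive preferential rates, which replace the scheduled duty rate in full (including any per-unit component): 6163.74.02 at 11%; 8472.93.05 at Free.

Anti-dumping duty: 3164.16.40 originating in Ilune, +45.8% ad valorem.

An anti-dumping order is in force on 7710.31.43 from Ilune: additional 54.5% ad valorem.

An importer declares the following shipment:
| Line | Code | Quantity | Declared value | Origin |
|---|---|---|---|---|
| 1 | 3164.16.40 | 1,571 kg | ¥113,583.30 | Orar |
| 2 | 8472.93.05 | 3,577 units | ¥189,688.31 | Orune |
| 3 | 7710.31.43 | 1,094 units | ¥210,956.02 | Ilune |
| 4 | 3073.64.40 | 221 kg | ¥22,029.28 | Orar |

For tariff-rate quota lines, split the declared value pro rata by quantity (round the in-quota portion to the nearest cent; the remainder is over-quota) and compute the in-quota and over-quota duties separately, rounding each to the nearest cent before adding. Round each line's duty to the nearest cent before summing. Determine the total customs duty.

Line 1 (3164.16.40, Orar, 1,571 kg, ¥113,583.30):
Base rate for 3164.16.40 is ¥0.10/kg.
The additional-duty order on 3164.16.40 targets Ilune, not Orar; it does not apply.
Duty = 1,571 × ¥0.10 = ¥157.10.
Line 2 (8472.93.05, Orune, 3,577 units, ¥189,688.31):
Base rate for 8472.93.05 is ¥6.66/unit.
8472.93.05 has an FTA preferential rate, but origin Orune is not Dureth; base rate stands.
Duty = 3,577 × ¥6.66 = ¥23,822.82.
Line 3 (7710.31.43, Ilune, 1,094 units, ¥210,956.02):
Base rate for 7710.31.43 is 7.5%.
Additional duty on 7710.31.43 from Ilune: +54.5%. Applied ad valorem rate: 7.5% + 54.5% = 62%.
Duty = ¥210,956.02 × 62% = ¥130,792.73.
Line 4 (3073.64.40, Orar, 221 kg, ¥22,029.28):
Code 3073.64.40 is under a tariff-rate quota (threshold 126 kg). In-quota: 126 kg at 9%; over-quota: 95 kg at 25.5%.
Pro-rata value split: in-quota = ¥22,029.28 × 126/221 = ¥12,559.68; over-quota = ¥22,029.28 − ¥12,559.68 = ¥9,469.60.
In-quota duty = ¥12,559.68 × 9% = ¥1,130.37. Over-quota duty = ¥9,469.60 × 25.5% = ¥2,414.75.
Line duty = ¥1,130.37 + ¥2,414.75 = ¥3,545.12.
Total = ¥157.10 + ¥23,822.82 + ¥130,792.73 + ¥3,545.12 = ¥158,317.77.

¥158,317.77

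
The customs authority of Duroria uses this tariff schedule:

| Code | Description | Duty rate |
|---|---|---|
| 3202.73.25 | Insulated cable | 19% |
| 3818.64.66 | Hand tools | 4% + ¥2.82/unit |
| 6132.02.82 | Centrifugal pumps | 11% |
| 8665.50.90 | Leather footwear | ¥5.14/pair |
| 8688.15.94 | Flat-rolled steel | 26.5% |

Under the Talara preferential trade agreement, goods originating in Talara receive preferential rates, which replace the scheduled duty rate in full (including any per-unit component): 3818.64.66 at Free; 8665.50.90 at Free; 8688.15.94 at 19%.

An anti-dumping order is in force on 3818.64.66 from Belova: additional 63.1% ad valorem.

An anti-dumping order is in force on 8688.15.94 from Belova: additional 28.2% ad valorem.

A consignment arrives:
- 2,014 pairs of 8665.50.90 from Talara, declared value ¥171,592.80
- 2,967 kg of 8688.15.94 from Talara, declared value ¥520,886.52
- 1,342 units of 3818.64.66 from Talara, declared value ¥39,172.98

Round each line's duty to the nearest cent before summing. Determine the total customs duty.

¥98,968.44

Line 1 (8665.50.90, Talara, 2,014 pairs, ¥171,592.80):
Base rate for 8665.50.90 is ¥5.14/pair.
Origin Talara qualifies under the Duroria–Talara agreement and 8665.50.90 is covered: preferential rate Free applies instead.
Duty = ¥171,592.80 × 0% = ¥0.00.
Line 2 (8688.15.94, Talara, 2,967 kg, ¥520,886.52):
Base rate for 8688.15.94 is 26.5%.
Origin Talara qualifies under the Duroria–Talara agreement and 8688.15.94 is covered: preferential rate 19% applies instead.
The additional-duty order on 8688.15.94 targets Belova, not Talara; it does not apply.
Duty = ¥520,886.52 × 19% = ¥98,968.44.
Line 3 (3818.64.66, Talara, 1,342 units, ¥39,172.98):
Base rate for 3818.64.66 is 4% + ¥2.82/unit.
Origin Talara qualifies under the Duroria–Talara agreement and 3818.64.66 is covered: preferential rate Free applies instead.
The additional-duty order on 3818.64.66 targets Belova, not Talara; it does not apply.
Duty = ¥39,172.98 × 0% = ¥0.00.
Total = ¥0.00 + ¥98,968.44 + ¥0.00 = ¥98,968.44.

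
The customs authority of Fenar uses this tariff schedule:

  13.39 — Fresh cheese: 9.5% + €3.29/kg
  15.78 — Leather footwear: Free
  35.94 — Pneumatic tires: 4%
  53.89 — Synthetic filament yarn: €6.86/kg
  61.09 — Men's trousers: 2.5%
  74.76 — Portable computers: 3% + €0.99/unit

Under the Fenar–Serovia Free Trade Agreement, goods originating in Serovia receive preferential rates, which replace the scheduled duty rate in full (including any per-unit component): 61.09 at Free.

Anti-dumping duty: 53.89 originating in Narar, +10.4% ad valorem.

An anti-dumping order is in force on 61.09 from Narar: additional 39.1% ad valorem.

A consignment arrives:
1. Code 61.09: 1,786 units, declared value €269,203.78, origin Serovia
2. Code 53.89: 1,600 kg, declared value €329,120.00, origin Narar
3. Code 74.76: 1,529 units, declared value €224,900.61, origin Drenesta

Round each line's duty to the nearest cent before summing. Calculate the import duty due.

€53,465.21

Line 1 (61.09, Serovia, 1,786 units, €269,203.78):
Base rate for 61.09 is 2.5%.
Origin Serovia qualifies under the Fenar–Serovia agreement and 61.09 is covered: preferential rate Free applies instead.
The additional-duty order on 61.09 targets Narar, not Serovia; it does not apply.
Duty = €269,203.78 × 0% = €0.00.
Line 2 (53.89, Narar, 1,600 kg, €329,120.00):
Base rate for 53.89 is €6.86/kg.
Additional duty on 53.89 from Narar: +10.4% ad valorem. Applied ad valorem rate = 10.4%.
Duty = €329,120.00 × 10.4% + 1,600 × €6.86 = €45,204.48.
Line 3 (74.76, Drenesta, 1,529 units, €224,900.61):
Base rate for 74.76 is 3% + €0.99/unit.
Duty = €224,900.61 × 3% + 1,529 × €0.99 = €8,260.73.
Total = €0.00 + €45,204.48 + €8,260.73 = €53,465.21.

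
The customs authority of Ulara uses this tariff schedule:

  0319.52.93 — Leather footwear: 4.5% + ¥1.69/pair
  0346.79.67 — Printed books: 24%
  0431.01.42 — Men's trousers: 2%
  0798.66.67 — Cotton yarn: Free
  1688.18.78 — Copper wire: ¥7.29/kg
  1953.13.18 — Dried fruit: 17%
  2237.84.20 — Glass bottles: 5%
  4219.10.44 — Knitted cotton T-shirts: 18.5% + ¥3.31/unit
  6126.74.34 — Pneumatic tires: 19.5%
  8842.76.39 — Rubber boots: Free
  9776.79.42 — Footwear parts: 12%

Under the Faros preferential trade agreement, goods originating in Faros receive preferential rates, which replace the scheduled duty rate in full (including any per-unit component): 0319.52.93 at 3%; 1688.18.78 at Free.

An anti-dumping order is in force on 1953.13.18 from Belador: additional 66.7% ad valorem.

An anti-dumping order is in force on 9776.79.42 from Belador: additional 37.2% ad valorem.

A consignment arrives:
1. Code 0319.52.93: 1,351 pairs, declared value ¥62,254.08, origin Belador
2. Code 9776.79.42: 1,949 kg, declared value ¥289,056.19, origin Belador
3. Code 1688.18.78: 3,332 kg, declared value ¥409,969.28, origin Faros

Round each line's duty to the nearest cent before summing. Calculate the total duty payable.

Line 1 (0319.52.93, Belador, 1,351 pairs, ¥62,254.08):
Base rate for 0319.52.93 is 4.5% + ¥1.69/pair.
0319.52.93 has an FTA preferential rate, but origin Belador is not Faros; base rate stands.
Duty = ¥62,254.08 × 4.5% + 1,351 × ¥1.69 = ¥5,084.62.
Line 2 (9776.79.42, Belador, 1,949 kg, ¥289,056.19):
Base rate for 9776.79.42 is 12%.
Additional duty on 9776.79.42 from Belador: +37.2%. Applied ad valorem rate: 12% + 37.2% = 49.2%.
Duty = ¥289,056.19 × 49.2% = ¥142,215.65.
Line 3 (1688.18.78, Faros, 3,332 kg, ¥409,969.28):
Base rate for 1688.18.78 is ¥7.29/kg.
Origin Faros qualifies under the Ulara–Faros agreement and 1688.18.78 is covered: preferential rate Free applies instead.
Duty = ¥409,969.28 × 0% = ¥0.00.
Total = ¥5,084.62 + ¥142,215.65 + ¥0.00 = ¥147,300.27.

¥147,300.27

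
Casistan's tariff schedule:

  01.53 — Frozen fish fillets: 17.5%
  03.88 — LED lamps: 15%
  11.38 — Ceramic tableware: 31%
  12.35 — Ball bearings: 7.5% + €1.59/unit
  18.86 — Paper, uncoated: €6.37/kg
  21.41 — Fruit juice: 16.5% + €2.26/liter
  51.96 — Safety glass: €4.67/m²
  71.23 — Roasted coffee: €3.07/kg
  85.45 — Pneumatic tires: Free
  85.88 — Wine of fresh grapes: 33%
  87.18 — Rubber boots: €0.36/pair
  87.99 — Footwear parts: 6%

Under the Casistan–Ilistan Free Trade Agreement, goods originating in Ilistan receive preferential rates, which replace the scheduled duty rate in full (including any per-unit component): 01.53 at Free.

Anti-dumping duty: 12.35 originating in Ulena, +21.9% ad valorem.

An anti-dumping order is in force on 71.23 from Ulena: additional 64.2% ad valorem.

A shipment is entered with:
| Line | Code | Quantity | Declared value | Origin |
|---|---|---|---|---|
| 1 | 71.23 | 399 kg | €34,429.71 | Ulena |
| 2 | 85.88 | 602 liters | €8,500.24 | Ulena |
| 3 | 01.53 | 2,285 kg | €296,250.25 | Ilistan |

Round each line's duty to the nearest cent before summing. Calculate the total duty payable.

Line 1 (71.23, Ulena, 399 kg, €34,429.71):
Base rate for 71.23 is €3.07/kg.
Additional duty on 71.23 from Ulena: +64.2% ad valorem. Applied ad valorem rate = 64.2%.
Duty = €34,429.71 × 64.2% + 399 × €3.07 = €23,328.80.
Line 2 (85.88, Ulena, 602 liters, €8,500.24):
Base rate for 85.88 is 33%.
Duty = €8,500.24 × 33% = €2,805.08.
Line 3 (01.53, Ilistan, 2,285 kg, €296,250.25):
Base rate for 01.53 is 17.5%.
Origin Ilistan qualifies under the Casistan–Ilistan agreement and 01.53 is covered: preferential rate Free applies instead.
Duty = €296,250.25 × 0% = €0.00.
Total = €23,328.80 + €2,805.08 + €0.00 = €26,133.88.

€26,133.88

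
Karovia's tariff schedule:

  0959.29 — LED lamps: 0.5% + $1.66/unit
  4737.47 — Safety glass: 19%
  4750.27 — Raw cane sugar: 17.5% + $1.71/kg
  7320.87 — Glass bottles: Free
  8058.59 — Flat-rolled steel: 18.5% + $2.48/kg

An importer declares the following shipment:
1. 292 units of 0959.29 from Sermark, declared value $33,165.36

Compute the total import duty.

$650.55

Line 1 (0959.29, Sermark, 292 units, $33,165.36):
Base rate for 0959.29 is 0.5% + $1.66/unit.
Duty = $33,165.36 × 0.5% + 292 × $1.66 = $650.55.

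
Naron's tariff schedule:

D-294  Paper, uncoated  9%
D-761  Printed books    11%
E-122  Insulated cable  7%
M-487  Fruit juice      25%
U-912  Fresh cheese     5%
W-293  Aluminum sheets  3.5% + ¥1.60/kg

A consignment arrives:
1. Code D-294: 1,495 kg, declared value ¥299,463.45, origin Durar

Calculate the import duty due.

¥26,951.71

Line 1 (D-294, Durar, 1,495 kg, ¥299,463.45):
Base rate for D-294 is 9%.
Duty = ¥299,463.45 × 9% = ¥26,951.71.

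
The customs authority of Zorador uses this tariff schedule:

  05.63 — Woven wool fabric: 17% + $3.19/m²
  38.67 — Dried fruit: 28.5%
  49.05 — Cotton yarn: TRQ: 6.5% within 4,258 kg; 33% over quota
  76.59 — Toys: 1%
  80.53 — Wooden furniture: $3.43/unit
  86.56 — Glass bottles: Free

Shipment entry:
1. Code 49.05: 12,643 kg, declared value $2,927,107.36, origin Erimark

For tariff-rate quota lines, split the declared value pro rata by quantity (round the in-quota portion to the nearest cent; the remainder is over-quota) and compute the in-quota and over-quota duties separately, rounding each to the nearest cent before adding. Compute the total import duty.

Line 1 (49.05, Erimark, 12,643 kg, $2,927,107.36):
Code 49.05 is under a tariff-rate quota (threshold 4,258 kg). In-quota: 4,258 kg at 6.5%; over-quota: 8,385 kg at 33%.
Pro-rata value split: in-quota = $2,927,107.36 × 4,258/12,643 = $985,812.16; over-quota = $2,927,107.36 − $985,812.16 = $1,941,295.20.
In-quota duty = $985,812.16 × 6.5% = $64,077.79. Over-quota duty = $1,941,295.20 × 33% = $640,627.42.
Line duty = $64,077.79 + $640,627.42 = $704,705.21.

$704,705.21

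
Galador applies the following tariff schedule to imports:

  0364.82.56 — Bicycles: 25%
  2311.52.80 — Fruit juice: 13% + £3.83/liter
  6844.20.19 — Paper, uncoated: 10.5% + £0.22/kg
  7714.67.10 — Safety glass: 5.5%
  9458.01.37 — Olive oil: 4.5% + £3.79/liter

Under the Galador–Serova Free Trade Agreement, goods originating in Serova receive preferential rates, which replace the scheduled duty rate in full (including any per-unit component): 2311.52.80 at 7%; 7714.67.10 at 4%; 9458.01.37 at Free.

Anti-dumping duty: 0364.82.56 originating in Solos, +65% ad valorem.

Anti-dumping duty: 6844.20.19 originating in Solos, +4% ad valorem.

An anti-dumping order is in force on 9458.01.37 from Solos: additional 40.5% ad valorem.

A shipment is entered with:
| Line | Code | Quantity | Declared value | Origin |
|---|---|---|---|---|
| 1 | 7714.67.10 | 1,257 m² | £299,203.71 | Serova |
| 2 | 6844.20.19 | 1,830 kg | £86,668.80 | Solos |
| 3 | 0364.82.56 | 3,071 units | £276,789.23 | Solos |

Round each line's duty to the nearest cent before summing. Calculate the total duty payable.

Line 1 (7714.67.10, Serova, 1,257 m², £299,203.71):
Base rate for 7714.67.10 is 5.5%.
Origin Serova qualifies under the Galador–Serova agreement and 7714.67.10 is covered: preferential rate 4% applies instead.
Duty = £299,203.71 × 4% = £11,968.15.
Line 2 (6844.20.19, Solos, 1,830 kg, £86,668.80):
Base rate for 6844.20.19 is 10.5% + £0.22/kg.
Additional duty on 6844.20.19 from Solos: +4%. Applied ad valorem rate: 10.5% + 4% = 14.5%.
Duty = £86,668.80 × 14.5% + 1,830 × £0.22 = £12,969.58.
Line 3 (0364.82.56, Solos, 3,071 units, £276,789.23):
Base rate for 0364.82.56 is 25%.
Additional duty on 0364.82.56 from Solos: +65%. Applied ad valorem rate: 25% + 65% = 90%.
Duty = £276,789.23 × 90% = £249,110.31.
Total = £11,968.15 + £12,969.58 + £249,110.31 = £274,048.04.

£274,048.04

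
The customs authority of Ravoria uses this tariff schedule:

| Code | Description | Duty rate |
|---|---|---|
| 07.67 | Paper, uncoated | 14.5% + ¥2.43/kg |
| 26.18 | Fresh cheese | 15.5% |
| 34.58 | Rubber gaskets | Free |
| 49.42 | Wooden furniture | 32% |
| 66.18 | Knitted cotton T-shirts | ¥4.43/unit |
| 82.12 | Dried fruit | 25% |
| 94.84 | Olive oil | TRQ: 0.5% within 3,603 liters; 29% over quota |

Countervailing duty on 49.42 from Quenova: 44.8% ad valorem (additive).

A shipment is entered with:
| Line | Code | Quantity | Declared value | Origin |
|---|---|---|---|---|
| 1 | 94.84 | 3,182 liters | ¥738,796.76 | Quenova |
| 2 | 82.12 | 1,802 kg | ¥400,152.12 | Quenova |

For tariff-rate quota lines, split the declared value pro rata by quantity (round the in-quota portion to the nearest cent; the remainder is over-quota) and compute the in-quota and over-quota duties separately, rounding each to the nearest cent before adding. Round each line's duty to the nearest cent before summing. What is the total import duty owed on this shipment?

Line 1 (94.84, Quenova, 3,182 liters, ¥738,796.76):
Code 94.84 is under a tariff-rate quota (threshold 3,603 liters). Quantity 3,182 liters is within the quota, so the in-quota rate 0.5% applies to the full value.
Duty = ¥738,796.76 × 0.5% = ¥3,693.98.
Line 2 (82.12, Quenova, 1,802 kg, ¥400,152.12):
Base rate for 82.12 is 25%.
Duty = ¥400,152.12 × 25% = ¥100,038.03.
Total = ¥3,693.98 + ¥100,038.03 = ¥103,732.01.

¥103,732.01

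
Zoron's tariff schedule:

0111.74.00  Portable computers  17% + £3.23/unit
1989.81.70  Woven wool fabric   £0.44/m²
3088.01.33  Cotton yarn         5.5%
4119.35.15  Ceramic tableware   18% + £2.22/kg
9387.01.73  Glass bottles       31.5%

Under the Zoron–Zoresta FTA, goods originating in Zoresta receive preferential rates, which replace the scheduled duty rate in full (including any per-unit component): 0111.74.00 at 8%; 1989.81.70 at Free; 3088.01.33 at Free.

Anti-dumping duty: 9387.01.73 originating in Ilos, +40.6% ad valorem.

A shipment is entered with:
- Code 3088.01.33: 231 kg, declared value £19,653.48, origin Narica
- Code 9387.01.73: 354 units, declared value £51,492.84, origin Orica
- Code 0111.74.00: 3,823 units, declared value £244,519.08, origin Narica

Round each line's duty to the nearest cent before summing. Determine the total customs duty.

£71,217.71

Line 1 (3088.01.33, Narica, 231 kg, £19,653.48):
Base rate for 3088.01.33 is 5.5%.
3088.01.33 has an FTA preferential rate, but origin Narica is not Zoresta; base rate stands.
Duty = £19,653.48 × 5.5% = £1,080.94.
Line 2 (9387.01.73, Orica, 354 units, £51,492.84):
Base rate for 9387.01.73 is 31.5%.
The additional-duty order on 9387.01.73 targets Ilos, not Orica; it does not apply.
Duty = £51,492.84 × 31.5% = £16,220.24.
Line 3 (0111.74.00, Narica, 3,823 units, £244,519.08):
Base rate for 0111.74.00 is 17% + £3.23/unit.
0111.74.00 has an FTA preferential rate, but origin Narica is not Zoresta; base rate stands.
Duty = £244,519.08 × 17% + 3,823 × £3.23 = £53,916.53.
Total = £1,080.94 + £16,220.24 + £53,916.53 = £71,217.71.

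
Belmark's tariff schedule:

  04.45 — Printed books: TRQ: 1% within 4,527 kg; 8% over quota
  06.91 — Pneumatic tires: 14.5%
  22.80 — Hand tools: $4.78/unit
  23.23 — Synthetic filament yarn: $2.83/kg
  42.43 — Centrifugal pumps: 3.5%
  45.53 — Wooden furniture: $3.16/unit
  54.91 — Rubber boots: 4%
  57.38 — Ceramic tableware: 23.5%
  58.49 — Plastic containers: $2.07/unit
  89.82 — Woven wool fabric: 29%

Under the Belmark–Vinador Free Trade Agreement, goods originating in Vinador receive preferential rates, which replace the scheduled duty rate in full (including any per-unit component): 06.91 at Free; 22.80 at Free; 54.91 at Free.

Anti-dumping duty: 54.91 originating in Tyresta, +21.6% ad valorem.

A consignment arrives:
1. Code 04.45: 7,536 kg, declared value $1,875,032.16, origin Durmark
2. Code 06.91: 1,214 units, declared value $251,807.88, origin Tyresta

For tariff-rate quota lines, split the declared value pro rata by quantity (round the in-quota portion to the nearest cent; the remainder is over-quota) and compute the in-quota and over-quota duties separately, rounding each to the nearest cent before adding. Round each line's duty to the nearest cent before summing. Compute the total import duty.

$107,669.31

Line 1 (04.45, Durmark, 7,536 kg, $1,875,032.16):
Code 04.45 is under a tariff-rate quota (threshold 4,527 kg). In-quota: 4,527 kg at 1%; over-quota: 3,009 kg at 8%.
Pro-rata value split: in-quota = $1,875,032.16 × 4,527/7,536 = $1,126,362.87; over-quota = $1,875,032.16 − $1,126,362.87 = $748,669.29.
In-quota duty = $1,126,362.87 × 1% = $11,263.63. Over-quota duty = $748,669.29 × 8% = $59,893.54.
Line duty = $11,263.63 + $59,893.54 = $71,157.17.
Line 2 (06.91, Tyresta, 1,214 units, $251,807.88):
Base rate for 06.91 is 14.5%.
06.91 has an FTA preferential rate, but origin Tyresta is not Vinador; base rate stands.
Duty = $251,807.88 × 14.5% = $36,512.14.
Total = $71,157.17 + $36,512.14 = $107,669.31.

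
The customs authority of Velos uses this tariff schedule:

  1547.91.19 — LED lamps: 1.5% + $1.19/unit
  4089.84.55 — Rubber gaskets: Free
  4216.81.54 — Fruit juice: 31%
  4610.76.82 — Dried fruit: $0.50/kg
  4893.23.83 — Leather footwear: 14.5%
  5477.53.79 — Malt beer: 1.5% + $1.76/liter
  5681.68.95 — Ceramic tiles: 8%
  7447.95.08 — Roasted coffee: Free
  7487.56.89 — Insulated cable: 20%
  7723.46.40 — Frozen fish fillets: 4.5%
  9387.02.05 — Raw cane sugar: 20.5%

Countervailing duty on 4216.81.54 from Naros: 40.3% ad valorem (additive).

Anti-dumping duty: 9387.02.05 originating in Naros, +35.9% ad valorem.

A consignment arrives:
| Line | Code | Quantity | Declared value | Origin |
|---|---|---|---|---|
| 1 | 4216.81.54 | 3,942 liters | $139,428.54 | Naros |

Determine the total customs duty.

$99,412.55

Line 1 (4216.81.54, Naros, 3,942 liters, $139,428.54):
Base rate for 4216.81.54 is 31%.
Additional duty on 4216.81.54 from Naros: +40.3%. Applied ad valorem rate: 31% + 40.3% = 71.3%.
Duty = $139,428.54 × 71.3% = $99,412.55.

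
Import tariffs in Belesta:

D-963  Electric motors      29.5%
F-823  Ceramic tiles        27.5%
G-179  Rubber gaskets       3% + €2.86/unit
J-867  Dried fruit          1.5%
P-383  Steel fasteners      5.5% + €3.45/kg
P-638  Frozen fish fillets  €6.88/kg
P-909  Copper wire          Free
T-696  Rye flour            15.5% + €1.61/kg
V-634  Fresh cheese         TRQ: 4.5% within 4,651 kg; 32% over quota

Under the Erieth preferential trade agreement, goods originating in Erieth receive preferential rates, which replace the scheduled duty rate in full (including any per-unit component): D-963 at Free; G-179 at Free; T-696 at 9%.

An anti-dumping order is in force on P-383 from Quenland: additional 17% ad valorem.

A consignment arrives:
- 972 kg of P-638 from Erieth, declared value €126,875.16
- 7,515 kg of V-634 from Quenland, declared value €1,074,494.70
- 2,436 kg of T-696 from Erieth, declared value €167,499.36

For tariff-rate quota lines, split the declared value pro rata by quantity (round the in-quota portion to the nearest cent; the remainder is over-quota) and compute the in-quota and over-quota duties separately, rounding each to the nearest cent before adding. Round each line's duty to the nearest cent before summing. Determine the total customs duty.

Line 1 (P-638, Erieth, 972 kg, €126,875.16):
Base rate for P-638 is €6.88/kg.
Origin Erieth is the FTA partner but P-638 is not on the preference list; base rate stands.
Duty = 972 × €6.88 = €6,687.36.
Line 2 (V-634, Quenland, 7,515 kg, €1,074,494.70):
Code V-634 is under a tariff-rate quota (threshold 4,651 kg). In-quota: 4,651 kg at 4.5%; over-quota: 2,864 kg at 32%.
Pro-rata value split: in-quota = €1,074,494.70 × 4,651/7,515 = €664,999.98; over-quota = €1,074,494.70 − €664,999.98 = €409,494.72.
In-quota duty = €664,999.98 × 4.5% = €29,925.00. Over-quota duty = €409,494.72 × 32% = €131,038.31.
Line duty = €29,925.00 + €131,038.31 = €160,963.31.
Line 3 (T-696, Erieth, 2,436 kg, €167,499.36):
Base rate for T-696 is 15.5% + €1.61/kg.
Origin Erieth qualifies under the Belesta–Erieth agreement and T-696 is covered: preferential rate 9% applies instead.
Duty = €167,499.36 × 9% = €15,074.94.
Total = €6,687.36 + €160,963.31 + €15,074.94 = €182,725.61.

€182,725.61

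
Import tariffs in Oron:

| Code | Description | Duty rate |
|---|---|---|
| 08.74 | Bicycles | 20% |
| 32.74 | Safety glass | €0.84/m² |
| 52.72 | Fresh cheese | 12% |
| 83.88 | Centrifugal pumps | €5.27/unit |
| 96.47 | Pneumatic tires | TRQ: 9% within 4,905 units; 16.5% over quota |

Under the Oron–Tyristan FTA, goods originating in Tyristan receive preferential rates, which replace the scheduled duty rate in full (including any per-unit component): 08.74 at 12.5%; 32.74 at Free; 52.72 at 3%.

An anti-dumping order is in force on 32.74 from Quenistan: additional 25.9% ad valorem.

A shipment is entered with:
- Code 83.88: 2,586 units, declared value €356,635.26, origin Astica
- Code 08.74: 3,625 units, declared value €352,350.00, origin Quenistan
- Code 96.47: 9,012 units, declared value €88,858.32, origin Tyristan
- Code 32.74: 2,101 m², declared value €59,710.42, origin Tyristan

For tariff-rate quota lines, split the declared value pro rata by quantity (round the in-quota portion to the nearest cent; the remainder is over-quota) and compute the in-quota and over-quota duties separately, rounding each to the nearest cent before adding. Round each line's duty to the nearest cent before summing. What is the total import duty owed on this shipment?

€95,132.60

Line 1 (83.88, Astica, 2,586 units, €356,635.26):
Base rate for 83.88 is €5.27/unit.
Duty = 2,586 × €5.27 = €13,628.22.
Line 2 (08.74, Quenistan, 3,625 units, €352,350.00):
Base rate for 08.74 is 20%.
08.74 has an FTA preferential rate, but origin Quenistan is not Tyristan; base rate stands.
Duty = €352,350.00 × 20% = €70,470.00.
Line 3 (96.47, Tyristan, 9,012 units, €88,858.32):
Code 96.47 is under a tariff-rate quota (threshold 4,905 units). In-quota: 4,905 units at 9%; over-quota: 4,107 units at 16.5%.
Pro-rata value split: in-quota = €88,858.32 × 4,905/9,012 = €48,363.30; over-quota = €88,858.32 − €48,363.30 = €40,495.02.
In-quota duty = €48,363.30 × 9% = €4,352.70. Over-quota duty = €40,495.02 × 16.5% = €6,681.68.
Line duty = €4,352.70 + €6,681.68 = €11,034.38.
Line 4 (32.74, Tyristan, 2,101 m², €59,710.42):
Base rate for 32.74 is €0.84/m².
Origin Tyristan qualifies under the Oron–Tyristan agreement and 32.74 is covered: preferential rate Free applies instead.
The additional-duty order on 32.74 targets Quenistan, not Tyristan; it does not apply.
Duty = €59,710.42 × 0% = €0.00.
Total = €13,628.22 + €70,470.00 + €11,034.38 + €0.00 = €95,132.60.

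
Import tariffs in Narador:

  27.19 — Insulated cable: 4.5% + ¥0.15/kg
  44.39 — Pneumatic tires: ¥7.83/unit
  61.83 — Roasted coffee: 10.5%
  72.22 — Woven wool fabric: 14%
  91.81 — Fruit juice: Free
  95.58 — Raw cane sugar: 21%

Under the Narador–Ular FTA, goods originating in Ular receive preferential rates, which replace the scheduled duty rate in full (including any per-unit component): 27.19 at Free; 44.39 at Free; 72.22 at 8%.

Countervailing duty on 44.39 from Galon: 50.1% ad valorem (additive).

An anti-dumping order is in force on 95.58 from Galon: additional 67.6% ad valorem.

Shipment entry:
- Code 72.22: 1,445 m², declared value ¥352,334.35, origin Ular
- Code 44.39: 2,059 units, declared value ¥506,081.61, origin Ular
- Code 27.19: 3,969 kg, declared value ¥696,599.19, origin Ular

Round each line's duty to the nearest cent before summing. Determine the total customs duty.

¥28,186.75

Line 1 (72.22, Ular, 1,445 m², ¥352,334.35):
Base rate for 72.22 is 14%.
Origin Ular qualifies under the Narador–Ular agreement and 72.22 is covered: preferential rate 8% applies instead.
Duty = ¥352,334.35 × 8% = ¥28,186.75.
Line 2 (44.39, Ular, 2,059 units, ¥506,081.61):
Base rate for 44.39 is ¥7.83/unit.
Origin Ular qualifies under the Narador–Ular agreement and 44.39 is covered: preferential rate Free applies instead.
The additional-duty order on 44.39 targets Galon, not Ular; it does not apply.
Duty = ¥506,081.61 × 0% = ¥0.00.
Line 3 (27.19, Ular, 3,969 kg, ¥696,599.19):
Base rate for 27.19 is 4.5% + ¥0.15/kg.
Origin Ular qualifies under the Narador–Ular agreement and 27.19 is covered: preferential rate Free applies instead.
Duty = ¥696,599.19 × 0% = ¥0.00.
Total = ¥28,186.75 + ¥0.00 + ¥0.00 = ¥28,186.75.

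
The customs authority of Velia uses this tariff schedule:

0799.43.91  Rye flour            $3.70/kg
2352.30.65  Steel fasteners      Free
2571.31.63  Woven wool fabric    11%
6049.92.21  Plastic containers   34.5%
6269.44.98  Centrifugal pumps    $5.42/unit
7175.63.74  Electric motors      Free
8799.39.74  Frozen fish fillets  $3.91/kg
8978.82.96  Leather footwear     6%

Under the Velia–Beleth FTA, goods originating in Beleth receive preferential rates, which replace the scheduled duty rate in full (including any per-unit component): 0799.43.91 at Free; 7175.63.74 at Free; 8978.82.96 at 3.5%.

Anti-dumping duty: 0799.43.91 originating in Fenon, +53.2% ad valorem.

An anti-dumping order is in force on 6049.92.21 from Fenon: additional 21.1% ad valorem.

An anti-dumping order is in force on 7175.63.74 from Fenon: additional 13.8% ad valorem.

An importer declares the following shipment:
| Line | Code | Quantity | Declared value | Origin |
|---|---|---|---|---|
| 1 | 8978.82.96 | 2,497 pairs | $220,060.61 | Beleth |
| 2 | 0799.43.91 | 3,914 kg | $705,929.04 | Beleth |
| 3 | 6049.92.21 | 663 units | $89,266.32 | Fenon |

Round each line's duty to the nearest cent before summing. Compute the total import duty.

$57,334.19

Line 1 (8978.82.96, Beleth, 2,497 pairs, $220,060.61):
Base rate for 8978.82.96 is 6%.
Origin Beleth qualifies under the Velia–Beleth agreement and 8978.82.96 is covered: preferential rate 3.5% applies instead.
Duty = $220,060.61 × 3.5% = $7,702.12.
Line 2 (0799.43.91, Beleth, 3,914 kg, $705,929.04):
Base rate for 0799.43.91 is $3.70/kg.
Origin Beleth qualifies under the Velia–Beleth agreement and 0799.43.91 is covered: preferential rate Free applies instead.
The additional-duty order on 0799.43.91 targets Fenon, not Beleth; it does not apply.
Duty = $705,929.04 × 0% = $0.00.
Line 3 (6049.92.21, Fenon, 663 units, $89,266.32):
Base rate for 6049.92.21 is 34.5%.
Additional duty on 6049.92.21 from Fenon: +21.1%. Applied ad valorem rate: 34.5% + 21.1% = 55.6%.
Duty = $89,266.32 × 55.6% = $49,632.07.
Total = $7,702.12 + $0.00 + $49,632.07 = $57,334.19.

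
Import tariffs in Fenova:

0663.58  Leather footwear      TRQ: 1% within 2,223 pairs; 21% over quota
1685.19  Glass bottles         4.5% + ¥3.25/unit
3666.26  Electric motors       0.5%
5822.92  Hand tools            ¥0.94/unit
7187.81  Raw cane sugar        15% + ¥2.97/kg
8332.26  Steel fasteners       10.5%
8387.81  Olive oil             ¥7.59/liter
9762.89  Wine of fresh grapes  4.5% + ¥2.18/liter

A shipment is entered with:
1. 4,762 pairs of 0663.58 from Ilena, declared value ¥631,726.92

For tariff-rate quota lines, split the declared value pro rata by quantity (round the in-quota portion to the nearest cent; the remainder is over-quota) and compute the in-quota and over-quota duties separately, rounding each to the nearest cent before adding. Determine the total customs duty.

Line 1 (0663.58, Ilena, 4,762 pairs, ¥631,726.92):
Code 0663.58 is under a tariff-rate quota (threshold 2,223 pairs). In-quota: 2,223 pairs at 1%; over-quota: 2,539 pairs at 21%.
Pro-rata value split: in-quota = ¥631,726.92 × 2,223/4,762 = ¥294,903.18; over-quota = ¥631,726.92 − ¥294,903.18 = ¥336,823.74.
In-quota duty = ¥294,903.18 × 1% = ¥2,949.03. Over-quota duty = ¥336,823.74 × 21% = ¥70,732.99.
Line duty = ¥2,949.03 + ¥70,732.99 = ¥73,682.02.

¥73,682.02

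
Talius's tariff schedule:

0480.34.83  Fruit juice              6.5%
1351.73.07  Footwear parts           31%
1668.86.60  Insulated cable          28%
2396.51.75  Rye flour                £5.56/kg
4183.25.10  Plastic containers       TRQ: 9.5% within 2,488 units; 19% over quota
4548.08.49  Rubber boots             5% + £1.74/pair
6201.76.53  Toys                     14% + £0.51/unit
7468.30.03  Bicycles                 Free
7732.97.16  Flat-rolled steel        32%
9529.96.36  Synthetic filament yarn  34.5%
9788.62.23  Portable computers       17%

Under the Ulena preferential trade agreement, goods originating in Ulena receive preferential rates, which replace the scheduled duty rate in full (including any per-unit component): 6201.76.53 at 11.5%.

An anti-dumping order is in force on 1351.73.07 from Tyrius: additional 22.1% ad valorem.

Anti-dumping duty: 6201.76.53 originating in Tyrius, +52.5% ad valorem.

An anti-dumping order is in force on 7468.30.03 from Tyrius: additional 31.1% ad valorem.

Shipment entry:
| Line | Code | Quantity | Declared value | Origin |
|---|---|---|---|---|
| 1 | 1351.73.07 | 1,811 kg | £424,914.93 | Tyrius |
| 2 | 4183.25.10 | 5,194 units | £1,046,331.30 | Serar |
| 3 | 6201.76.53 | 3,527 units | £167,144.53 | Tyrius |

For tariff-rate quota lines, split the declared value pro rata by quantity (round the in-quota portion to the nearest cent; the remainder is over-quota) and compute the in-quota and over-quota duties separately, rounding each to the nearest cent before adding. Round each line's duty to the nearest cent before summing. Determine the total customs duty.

Line 1 (1351.73.07, Tyrius, 1,811 kg, £424,914.93):
Base rate for 1351.73.07 is 31%.
Additional duty on 1351.73.07 from Tyrius: +22.1%. Applied ad valorem rate: 31% + 22.1% = 53.1%.
Duty = £424,914.93 × 53.1% = £225,629.83.
Line 2 (4183.25.10, Serar, 5,194 units, £1,046,331.30):
Code 4183.25.10 is under a tariff-rate quota (threshold 2,488 units). In-quota: 2,488 units at 9.5%; over-quota: 2,706 units at 19%.
Pro-rata value split: in-quota = £1,046,331.30 × 2,488/5,194 = £501,207.60; over-quota = £1,046,331.30 − £501,207.60 = £545,123.70.
In-quota duty = £501,207.60 × 9.5% = £47,614.72. Over-quota duty = £545,123.70 × 19% = £103,573.50.
Line duty = £47,614.72 + £103,573.50 = £151,188.22.
Line 3 (6201.76.53, Tyrius, 3,527 units, £167,144.53):
Base rate for 6201.76.53 is 14% + £0.51/unit.
6201.76.53 has an FTA preferential rate, but origin Tyrius is not Ulena; base rate stands.
Additional duty on 6201.76.53 from Tyrius: +52.5%. Applied ad valorem rate: 14% + 52.5% = 66.5%.
Duty = £167,144.53 × 66.5% + 3,527 × £0.51 = £112,949.88.
Total = £225,629.83 + £151,188.22 + £112,949.88 = £489,767.93.

£489,767.93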